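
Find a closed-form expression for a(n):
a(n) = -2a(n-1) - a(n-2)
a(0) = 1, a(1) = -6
Characteristic equation: x² + 2x + 1 = 0, which is (x - (-1))².
Repeated root r = -1.
General solution: a(n) = (A + Bn)·(-1)^n.
From a(0) = 1: A = 1.
From a(1) = -6: (A + B)·(-1) = -6 ⇒ B = 5.
So a(n) = \left(5 n + 1\right) \cdot (-1)^n.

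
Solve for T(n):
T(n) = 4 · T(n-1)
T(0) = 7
Pure geometric recurrence with ratio 4.
By induction T(n) = T(0) · (4)^n = 7 \cdot 4^{n}.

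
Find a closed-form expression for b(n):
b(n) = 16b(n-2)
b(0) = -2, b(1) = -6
Characteristic equation: x² - 16 = 0, which factors as (x - (4))(x - (-4)) = 0.
Roots r₁ = 4, r₂ = -4 (distinct).
General solution: b(n) = A·(4)^n + B·(-4)^n.
From b(0) = -2: A + B = -2.
From b(1) = -6: 4A - 4B = -6.
Solving: A = - \frac{7}{4}, B = - \frac{1}{4}.
So b(n) = - \frac{\left(-4\right)^{n}}{4} - \frac{7 \cdot 4^{n}}{4}.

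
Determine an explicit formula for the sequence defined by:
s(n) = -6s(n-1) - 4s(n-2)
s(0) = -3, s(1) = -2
Characteristic equation: x² + 6x + 4 = 0.
Discriminant Δ = (-6)² + 4·(-4) = 20.
Roots r₁,₂ = (-6 ± √20)/2, so r₁ = -3 + \sqrt{5}, r₂ = -3 - \sqrt{5}.
General solution: s(n) = A·r₁^n + B·r₂^n.
From the initial conditions, A + B = -3 and r₁A + r₂B = -2.
Since r₁ - r₂ = √20: A = (-2 - (-3)r₂)/√20 = - \frac{11 \sqrt{5}}{10} - \frac{3}{2}, and B = -3 - A = - \frac{3}{2} + \frac{11 \sqrt{5}}{10}.
So s(n) = \left(- \frac{11 \sqrt{5}}{10} - \frac{3}{2}\right)\left(-3 + \sqrt{5}\right)^n + \left(- \frac{3}{2} + \frac{11 \sqrt{5}}{10}\right)\left(-3 - \sqrt{5}\right)^n.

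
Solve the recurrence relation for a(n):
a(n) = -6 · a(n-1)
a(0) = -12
Pure geometric recurrence with ratio -6.
By induction a(n) = a(0) · (-6)^n = - 12 \left(-6\right)^{n}.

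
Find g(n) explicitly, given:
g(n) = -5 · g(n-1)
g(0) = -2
Pure geometric recurrence with ratio -5.
By induction g(n) = g(0) · (-5)^n = - 2 \left(-5\right)^{n}.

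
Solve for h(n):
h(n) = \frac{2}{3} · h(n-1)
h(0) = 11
Pure geometric recurrence with ratio \frac{2}{3}.
By induction h(n) = h(0) · (\frac{2}{3})^n = 11 \left(\frac{2}{3}\right)^{n}.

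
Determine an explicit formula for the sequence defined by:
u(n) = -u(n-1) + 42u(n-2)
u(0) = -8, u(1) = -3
Characteristic equation: x² + x - 42 = 0, which factors as (x - (6))(x - (-7)) = 0.
Roots r₁ = 6, r₂ = -7 (distinct).
General solution: u(n) = A·(6)^n + B·(-7)^n.
From u(0) = -8: A + B = -8.
From u(1) = -3: 6A - 7B = -3.
Solving: A = - \frac{59}{13}, B = - \frac{45}{13}.
So u(n) = - \frac{45 \left(-7\right)^{n}}{13} - \frac{59 \cdot 6^{n}}{13}.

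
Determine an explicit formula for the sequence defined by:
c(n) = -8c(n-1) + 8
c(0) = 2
First-order linear non-homogeneous.
Homogeneous solution: c_h(n) = A·(-8)^n.
Try constant particular solution c_p = K: K = -8K + 8 ⇒ K = \frac{8}{9}.
General: c(n) = A·(-8)^n + \frac{8}{9}.
Apply c(0) = 2: A + \frac{8}{9} = 2 ⇒ A = \frac{10}{9}.
So c(n) = \frac{10 \left(-8\right)^{n}}{9} + \frac{8}{9}.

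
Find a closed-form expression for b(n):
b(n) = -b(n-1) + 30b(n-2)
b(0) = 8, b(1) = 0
Characteristic equation: x² + x - 30 = 0, which factors as (x - (-6))(x - (5)) = 0.
Roots r₁ = -6, r₂ = 5 (distinct).
General solution: b(n) = A·(-6)^n + B·(5)^n.
From b(0) = 8: A + B = 8.
From b(1) = 0: -6A + 5B = 0.
Solving: A = \frac{40}{11}, B = \frac{48}{11}.
So b(n) = \frac{40 \left(-6\right)^{n}}{11} + \frac{48 \cdot 5^{n}}{11}.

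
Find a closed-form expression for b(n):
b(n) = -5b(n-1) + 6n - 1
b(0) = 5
First-order linear with linear forcing.
Homogeneous solution: b_h(n) = A·(-5)^n.
Try particular b_p(n) = pn + q. Substituting:
  pn + q = -5(p(n-1) + q) + 6n - 1.
Matching the n-coefficient: p = -5p + 6 ⇒ p = 1.
Matching constants: q = 5p - 5q - 1 ⇒ q = \frac{2}{3}.
General: b(n) = A·(-5)^n + n + \frac{2}{3}.
Apply b(0) = 5: A + \frac{2}{3} = 5 ⇒ A = \frac{13}{3}.
So b(n) = \frac{13 \left(-5\right)^{n}}{3} + n + \frac{2}{3}.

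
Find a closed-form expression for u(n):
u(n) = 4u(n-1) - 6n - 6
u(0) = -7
First-order linear with linear forcing.
Homogeneous solution: u_h(n) = A·(4)^n.
Try particular u_p(n) = pn + q. Substituting:
  pn + q = 4(p(n-1) + q) - 6n - 6.
Matching the n-coefficient: p = 4p - 6 ⇒ p = 2.
Matching constants: q = -4p + 4q - 6 ⇒ q = \frac{14}{3}.
General: u(n) = A·(4)^n + 2 n + \frac{14}{3}.
Apply u(0) = -7: A + \frac{14}{3} = -7 ⇒ A = - \frac{35}{3}.
So u(n) = - \frac{35 \cdot 4^{n}}{3} + 2 n + \frac{14}{3}.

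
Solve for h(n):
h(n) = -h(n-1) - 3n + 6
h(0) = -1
First-order linear with linear forcing.
Homogeneous solution: h_h(n) = A·(-1)^n.
Try particular h_p(n) = pn + q. Substituting:
  pn + q = -(p(n-1) + q) - 3n + 6.
Matching the n-coefficient: p = -p - 3 ⇒ p = - \frac{3}{2}.
Matching constants: q = p - q + 6 ⇒ q = \frac{9}{4}.
General: h(n) = A·(-1)^n - \frac{3 n}{2} + \frac{9}{4}.
Apply h(0) = -1: A + \frac{9}{4} = -1 ⇒ A = - \frac{13}{4}.
So h(n) = - \frac{13 \left(-1\right)^{n}}{4} - \frac{3 n}{2} + \frac{9}{4}.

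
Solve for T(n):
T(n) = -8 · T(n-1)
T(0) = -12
Pure geometric recurrence with ratio -8.
By induction T(n) = T(0) · (-8)^n = - 12 \left(-8\right)^{n}.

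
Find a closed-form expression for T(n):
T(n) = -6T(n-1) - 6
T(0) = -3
First-order linear non-homogeneous.
Homogeneous solution: T_h(n) = A·(-6)^n.
Try constant particular solution T_p = K: K = -6K - 6 ⇒ K = - \frac{6}{7}.
General: T(n) = A·(-6)^n - \frac{6}{7}.
Apply T(0) = -3: A - \frac{6}{7} = -3 ⇒ A = - \frac{15}{7}.
So T(n) = - \frac{15 \left(-6\right)^{n}}{7} - \frac{6}{7}.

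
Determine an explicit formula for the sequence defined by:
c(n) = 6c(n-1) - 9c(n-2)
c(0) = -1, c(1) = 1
Characteristic equation: x² - 6x + 9 = 0, which is (x - (3))².
Repeated root r = 3.
General solution: c(n) = (A + Bn)·(3)^n.
From c(0) = -1: A = -1.
From c(1) = 1: (A + B)·(3) = 1 ⇒ B = \frac{4}{3}.
So c(n) = \left(\frac{4 n}{3} - 1\right) \cdot (3)^n.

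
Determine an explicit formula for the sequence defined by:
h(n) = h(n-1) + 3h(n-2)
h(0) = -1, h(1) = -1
Characteristic equation: x² - x - 3 = 0.
Discriminant Δ = (1)² + 4·(3) = 13.
Roots r₁,₂ = (1 ± √13)/2, so r₁ = \frac{1}{2} + \frac{\sqrt{13}}{2}, r₂ = \frac{1}{2} - \frac{\sqrt{13}}{2}.
General solution: h(n) = A·r₁^n + B·r₂^n.
From the initial conditions, A + B = -1 and r₁A + r₂B = -1.
Since r₁ - r₂ = √13: A = (-1 - (-1)r₂)/√13 = - \frac{1}{2} - \frac{\sqrt{13}}{26}, and B = -1 - A = - \frac{1}{2} + \frac{\sqrt{13}}{26}.
So h(n) = \left(- \frac{1}{2} - \frac{\sqrt{13}}{26}\right)\left(\frac{1}{2} + \frac{\sqrt{13}}{2}\right)^n + \left(- \frac{1}{2} + \frac{\sqrt{13}}{26}\right)\left(\frac{1}{2} - \frac{\sqrt{13}}{2}\right)^n.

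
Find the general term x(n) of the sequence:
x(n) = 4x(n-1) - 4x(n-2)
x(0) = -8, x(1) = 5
Characteristic equation: x² - 4x + 4 = 0, which is (x - (2))².
Repeated root r = 2.
General solution: x(n) = (A + Bn)·(2)^n.
From x(0) = -8: A = -8.
From x(1) = 5: (A + B)·(2) = 5 ⇒ B = \frac{21}{2}.
So x(n) = \left(\frac{21 n}{2} - 8\right) \cdot (2)^n.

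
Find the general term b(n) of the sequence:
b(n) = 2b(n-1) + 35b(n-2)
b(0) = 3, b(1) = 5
Characteristic equation: x² - 2x - 35 = 0, which factors as (x - (-5))(x - (7)) = 0.
Roots r₁ = -5, r₂ = 7 (distinct).
General solution: b(n) = A·(-5)^n + B·(7)^n.
From b(0) = 3: A + B = 3.
From b(1) = 5: -5A + 7B = 5.
Solving: A = \frac{4}{3}, B = \frac{5}{3}.
So b(n) = \frac{4 \left(-5\right)^{n}}{3} + \frac{5 \cdot 7^{n}}{3}.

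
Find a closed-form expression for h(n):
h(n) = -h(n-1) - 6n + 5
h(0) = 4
First-order linear with linear forcing.
Homogeneous solution: h_h(n) = A·(-1)^n.
Try particular h_p(n) = pn + q. Substituting:
  pn + q = -(p(n-1) + q) - 6n + 5.
Matching the n-coefficient: p = -p - 6 ⇒ p = -3.
Matching constants: q = p - q + 5 ⇒ q = 1.
General: h(n) = A·(-1)^n - 3 n + 1.
Apply h(0) = 4: A + 1 = 4 ⇒ A = 3.
So h(n) = 3 \left(-1\right)^{n} - 3 n + 1.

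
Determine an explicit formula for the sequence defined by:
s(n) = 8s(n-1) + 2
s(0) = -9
First-order linear non-homogeneous.
Homogeneous solution: s_h(n) = A·(8)^n.
Try constant particular solution s_p = K: K = 8K + 2 ⇒ K = - \frac{2}{7}.
General: s(n) = A·(8)^n - \frac{2}{7}.
Apply s(0) = -9: A - \frac{2}{7} = -9 ⇒ A = - \frac{61}{7}.
So s(n) = - \frac{61 \cdot 8^{n}}{7} - \frac{2}{7}.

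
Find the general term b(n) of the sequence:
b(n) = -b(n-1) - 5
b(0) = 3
First-order linear non-homogeneous.
Homogeneous solution: b_h(n) = A·(-1)^n.
Try constant particular solution b_p = K: K = -K - 5 ⇒ K = - \frac{5}{2}.
General: b(n) = A·(-1)^n - \frac{5}{2}.
Apply b(0) = 3: A - \frac{5}{2} = 3 ⇒ A = \frac{11}{2}.
So b(n) = \frac{11 \left(-1\right)^{n}}{2} - \frac{5}{2}.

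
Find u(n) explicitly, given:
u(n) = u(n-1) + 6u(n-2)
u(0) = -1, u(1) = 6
Characteristic equation: x² - x - 6 = 0, which factors as (x - (3))(x - (-2)) = 0.
Roots r₁ = 3, r₂ = -2 (distinct).
General solution: u(n) = A·(3)^n + B·(-2)^n.
From u(0) = -1: A + B = -1.
From u(1) = 6: 3A - 2B = 6.
Solving: A = \frac{4}{5}, B = - \frac{9}{5}.
So u(n) = - \frac{9 \left(-2\right)^{n}}{5} + \frac{4 \cdot 3^{n}}{5}.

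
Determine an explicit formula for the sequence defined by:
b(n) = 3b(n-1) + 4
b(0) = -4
First-order linear non-homogeneous.
Homogeneous solution: b_h(n) = A·(3)^n.
Try constant particular solution b_p = K: K = 3K + 4 ⇒ K = -2.
General: b(n) = A·(3)^n - 2.
Apply b(0) = -4: A - 2 = -4 ⇒ A = -2.
So b(n) = - 2 \cdot 3^{n} - 2.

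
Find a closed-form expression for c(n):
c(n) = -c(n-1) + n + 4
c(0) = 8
First-order linear with linear forcing.
Homogeneous solution: c_h(n) = A·(-1)^n.
Try particular c_p(n) = pn + q. Substituting:
  pn + q = -(p(n-1) + q) + n + 4.
Matching the n-coefficient: p = -p + 1 ⇒ p = \frac{1}{2}.
Matching constants: q = p - q + 4 ⇒ q = \frac{9}{4}.
General: c(n) = A·(-1)^n + \frac{n}{2} + \frac{9}{4}.
Apply c(0) = 8: A + \frac{9}{4} = 8 ⇒ A = \frac{23}{4}.
So c(n) = \frac{23 \left(-1\right)^{n}}{4} + \frac{n}{2} + \frac{9}{4}.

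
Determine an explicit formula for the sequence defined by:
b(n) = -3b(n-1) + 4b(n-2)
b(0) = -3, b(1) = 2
Characteristic equation: x² + 3x - 4 = 0, which factors as (x - (1))(x - (-4)) = 0.
Roots r₁ = 1, r₂ = -4 (distinct).
General solution: b(n) = A·(1)^n + B·(-4)^n.
From b(0) = -3: A + B = -3.
From b(1) = 2: A - 4B = 2.
Solving: A = -2, B = -1.
So b(n) = - \left(-4\right)^{n} - 2.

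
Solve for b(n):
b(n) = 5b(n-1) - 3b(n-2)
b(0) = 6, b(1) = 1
Characteristic equation: x² - 5x + 3 = 0.
Discriminant Δ = (5)² + 4·(-3) = 13.
Roots r₁,₂ = (5 ± √13)/2, so r₁ = \frac{\sqrt{13}}{2} + \frac{5}{2}, r₂ = \frac{5}{2} - \frac{\sqrt{13}}{2}.
General solution: b(n) = A·r₁^n + B·r₂^n.
From the initial conditions, A + B = 6 and r₁A + r₂B = 1.
Since r₁ - r₂ = √13: A = (1 - (6)r₂)/√13 = 3 - \frac{14 \sqrt{13}}{13}, and B = 6 - A = 3 + \frac{14 \sqrt{13}}{13}.
So b(n) = \left(3 - \frac{14 \sqrt{13}}{13}\right)\left(\frac{\sqrt{13}}{2} + \frac{5}{2}\right)^n + \left(3 + \frac{14 \sqrt{13}}{13}\right)\left(\frac{5}{2} - \frac{\sqrt{13}}{2}\right)^n.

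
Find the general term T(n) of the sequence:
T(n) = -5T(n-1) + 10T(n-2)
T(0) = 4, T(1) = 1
Characteristic equation: x² + 5x - 10 = 0.
Discriminant Δ = (-5)² + 4·(10) = 65.
Roots r₁,₂ = (-5 ± √65)/2, so r₁ = - \frac{5}{2} + \frac{\sqrt{65}}{2}, r₂ = - \frac{\sqrt{65}}{2} - \frac{5}{2}.
General solution: T(n) = A·r₁^n + B·r₂^n.
From the initial conditions, A + B = 4 and r₁A + r₂B = 1.
Since r₁ - r₂ = √65: A = (1 - (4)r₂)/√65 = \frac{11 \sqrt{65}}{65} + 2, and B = 4 - A = 2 - \frac{11 \sqrt{65}}{65}.
So T(n) = \left(\frac{11 \sqrt{65}}{65} + 2\right)\left(- \frac{5}{2} + \frac{\sqrt{65}}{2}\right)^n + \left(2 - \frac{11 \sqrt{65}}{65}\right)\left(- \frac{\sqrt{65}}{2} - \frac{5}{2}\right)^n.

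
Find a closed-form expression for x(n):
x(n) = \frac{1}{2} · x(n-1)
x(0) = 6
Pure geometric recurrence with ratio \frac{1}{2}.
By induction x(n) = x(0) · (\frac{1}{2})^n = 6 \cdot 2^{- n}.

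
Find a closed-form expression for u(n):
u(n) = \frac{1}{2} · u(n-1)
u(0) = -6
Pure geometric recurrence with ratio \frac{1}{2}.
By induction u(n) = u(0) · (\frac{1}{2})^n = - 6 \cdot 2^{- n}.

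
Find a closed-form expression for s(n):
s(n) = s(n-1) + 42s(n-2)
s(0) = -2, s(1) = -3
Characteristic equation: x² - x - 42 = 0, which factors as (x - (-6))(x - (7)) = 0.
Roots r₁ = -6, r₂ = 7 (distinct).
General solution: s(n) = A·(-6)^n + B·(7)^n.
From s(0) = -2: A + B = -2.
From s(1) = -3: -6A + 7B = -3.
Solving: A = - \frac{11}{13}, B = - \frac{15}{13}.
So s(n) = - \frac{11 \left(-6\right)^{n}}{13} - \frac{15 \cdot 7^{n}}{13}.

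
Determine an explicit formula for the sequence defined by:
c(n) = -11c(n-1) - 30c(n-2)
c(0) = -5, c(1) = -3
Characteristic equation: x² + 11x + 30 = 0, which factors as (x - (-5))(x - (-6)) = 0.
Roots r₁ = -5, r₂ = -6 (distinct).
General solution: c(n) = A·(-5)^n + B·(-6)^n.
From c(0) = -5: A + B = -5.
From c(1) = -3: -5A - 6B = -3.
Solving: A = -33, B = 28.
So c(n) = - 33 \left(-5\right)^{n} + 28 \left(-6\right)^{n}.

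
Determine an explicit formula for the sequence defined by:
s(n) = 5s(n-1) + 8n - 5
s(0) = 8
First-order linear with linear forcing.
Homogeneous solution: s_h(n) = A·(5)^n.
Try particular s_p(n) = pn + q. Substituting:
  pn + q = 5(p(n-1) + q) + 8n - 5.
Matching the n-coefficient: p = 5p + 8 ⇒ p = -2.
Matching constants: q = -5p + 5q - 5 ⇒ q = - \frac{5}{4}.
General: s(n) = A·(5)^n - 2 n - \frac{5}{4}.
Apply s(0) = 8: A - \frac{5}{4} = 8 ⇒ A = \frac{37}{4}.
So s(n) = \frac{37 \cdot 5^{n}}{4} - 2 n - \frac{5}{4}.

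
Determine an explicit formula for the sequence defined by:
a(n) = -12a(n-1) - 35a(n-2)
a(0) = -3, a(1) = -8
Characteristic equation: x² + 12x + 35 = 0, which factors as (x - (-5))(x - (-7)) = 0.
Roots r₁ = -5, r₂ = -7 (distinct).
General solution: a(n) = A·(-5)^n + B·(-7)^n.
From a(0) = -3: A + B = -3.
From a(1) = -8: -5A - 7B = -8.
Solving: A = - \frac{29}{2}, B = \frac{23}{2}.
So a(n) = - \frac{29 \left(-5\right)^{n}}{2} + \frac{23 \left(-7\right)^{n}}{2}.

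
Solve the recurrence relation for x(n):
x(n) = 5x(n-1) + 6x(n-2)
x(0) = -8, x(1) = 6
Characteristic equation: x² - 5x - 6 = 0, which factors as (x - (6))(x - (-1)) = 0.
Roots r₁ = 6, r₂ = -1 (distinct).
General solution: x(n) = A·(6)^n + B·(-1)^n.
From x(0) = -8: A + B = -8.
From x(1) = 6: 6A - B = 6.
Solving: A = - \frac{2}{7}, B = - \frac{54}{7}.
So x(n) = - \frac{54 \left(-1\right)^{n}}{7} - \frac{2 \cdot 6^{n}}{7}.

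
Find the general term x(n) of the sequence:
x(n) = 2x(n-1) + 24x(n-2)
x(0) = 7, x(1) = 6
Characteristic equation: x² - 2x - 24 = 0, which factors as (x - (6))(x - (-4)) = 0.
Roots r₁ = 6, r₂ = -4 (distinct).
General solution: x(n) = A·(6)^n + B·(-4)^n.
From x(0) = 7: A + B = 7.
From x(1) = 6: 6A - 4B = 6.
Solving: A = \frac{17}{5}, B = \frac{18}{5}.
So x(n) = \frac{18 \left(-4\right)^{n}}{5} + \frac{17 \cdot 6^{n}}{5}.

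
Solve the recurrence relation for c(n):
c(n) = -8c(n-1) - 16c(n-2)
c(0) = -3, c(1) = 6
Characteristic equation: x² + 8x + 16 = 0, which is (x - (-4))².
Repeated root r = -4.
General solution: c(n) = (A + Bn)·(-4)^n.
From c(0) = -3: A = -3.
From c(1) = 6: (A + B)·(-4) = 6 ⇒ B = \frac{3}{2}.
So c(n) = \left(\frac{3 n}{2} - 3\right) \cdot (-4)^n.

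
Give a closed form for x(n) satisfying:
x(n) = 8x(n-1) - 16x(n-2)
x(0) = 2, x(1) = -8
Characteristic equation: x² - 8x + 16 = 0, which is (x - (4))².
Repeated root r = 4.
General solution: x(n) = (A + Bn)·(4)^n.
From x(0) = 2: A = 2.
From x(1) = -8: (A + B)·(4) = -8 ⇒ B = -4.
So x(n) = \left(2 - 4 n\right) \cdot (4)^n.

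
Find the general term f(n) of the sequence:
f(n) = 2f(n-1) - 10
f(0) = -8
First-order linear non-homogeneous.
Homogeneous solution: f_h(n) = A·(2)^n.
Try constant particular solution f_p = K: K = 2K - 10 ⇒ K = 10.
General: f(n) = A·(2)^n + 10.
Apply f(0) = -8: A + 10 = -8 ⇒ A = -18.
So f(n) = 10 - 18 \cdot 2^{n}.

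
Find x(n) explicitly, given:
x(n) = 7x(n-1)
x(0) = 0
This is a homogeneous first-order recurrence with ratio 7.
By induction x(n) = x(0) · (7)^n = 0.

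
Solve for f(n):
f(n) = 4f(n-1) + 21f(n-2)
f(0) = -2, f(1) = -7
Characteristic equation: x² - 4x - 21 = 0, which factors as (x - (7))(x - (-3)) = 0.
Roots r₁ = 7, r₂ = -3 (distinct).
General solution: f(n) = A·(7)^n + B·(-3)^n.
From f(0) = -2: A + B = -2.
From f(1) = -7: 7A - 3B = -7.
Solving: A = - \frac{13}{10}, B = - \frac{7}{10}.
So f(n) = - \frac{7 \left(-3\right)^{n}}{10} - \frac{13 \cdot 7^{n}}{10}.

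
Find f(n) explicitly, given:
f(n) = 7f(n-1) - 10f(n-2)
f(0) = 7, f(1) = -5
Characteristic equation: x² - 7x + 10 = 0, which factors as (x - (2))(x - (5)) = 0.
Roots r₁ = 2, r₂ = 5 (distinct).
General solution: f(n) = A·(2)^n + B·(5)^n.
From f(0) = 7: A + B = 7.
From f(1) = -5: 2A + 5B = -5.
Solving: A = \frac{40}{3}, B = - \frac{19}{3}.
So f(n) = \frac{40 \cdot 2^{n}}{3} - \frac{19 \cdot 5^{n}}{3}.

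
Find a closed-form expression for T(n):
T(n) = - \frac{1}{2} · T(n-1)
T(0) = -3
Pure geometric recurrence with ratio - \frac{1}{2}.
By induction T(n) = T(0) · (- \frac{1}{2})^n = - 3 \left(- \frac{1}{2}\right)^{n}.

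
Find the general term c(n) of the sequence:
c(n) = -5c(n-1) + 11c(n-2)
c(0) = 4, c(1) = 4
Characteristic equation: x² + 5x - 11 = 0.
Discriminant Δ = (-5)² + 4·(11) = 69.
Roots r₁,₂ = (-5 ± √69)/2, so r₁ = - \frac{5}{2} + \frac{\sqrt{69}}{2}, r₂ = - \frac{\sqrt{69}}{2} - \frac{5}{2}.
General solution: c(n) = A·r₁^n + B·r₂^n.
From the initial conditions, A + B = 4 and r₁A + r₂B = 4.
Since r₁ - r₂ = √69: A = (4 - (4)r₂)/√69 = \frac{14 \sqrt{69}}{69} + 2, and B = 4 - A = 2 - \frac{14 \sqrt{69}}{69}.
So c(n) = \left(\frac{14 \sqrt{69}}{69} + 2\right)\left(- \frac{5}{2} + \frac{\sqrt{69}}{2}\right)^n + \left(2 - \frac{14 \sqrt{69}}{69}\right)\left(- \frac{\sqrt{69}}{2} - \frac{5}{2}\right)^n.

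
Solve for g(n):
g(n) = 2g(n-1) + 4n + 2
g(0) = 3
First-order linear with linear forcing.
Homogeneous solution: g_h(n) = A·(2)^n.
Try particular g_p(n) = pn + q. Substituting:
  pn + q = 2(p(n-1) + q) + 4n + 2.
Matching the n-coefficient: p = 2p + 4 ⇒ p = -4.
Matching constants: q = -2p + 2q + 2 ⇒ q = -10.
General: g(n) = A·(2)^n - 4 n - 10.
Apply g(0) = 3: A - 10 = 3 ⇒ A = 13.
So g(n) = 13 \cdot 2^{n} - 4 n - 10.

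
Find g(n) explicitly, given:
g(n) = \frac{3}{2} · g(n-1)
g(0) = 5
Pure geometric recurrence with ratio \frac{3}{2}.
By induction g(n) = g(0) · (\frac{3}{2})^n = 5 \left(\frac{3}{2}\right)^{n}.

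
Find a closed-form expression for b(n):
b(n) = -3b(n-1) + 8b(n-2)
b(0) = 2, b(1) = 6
Characteristic equation: x² + 3x - 8 = 0.
Discriminant Δ = (-3)² + 4·(8) = 41.
Roots r₁,₂ = (-3 ± √41)/2, so r₁ = - \frac{3}{2} + \frac{\sqrt{41}}{2}, r₂ = - \frac{\sqrt{41}}{2} - \frac{3}{2}.
General solution: b(n) = A·r₁^n + B·r₂^n.
From the initial conditions, A + B = 2 and r₁A + r₂B = 6.
Since r₁ - r₂ = √41: A = (6 - (2)r₂)/√41 = 1 + \frac{9 \sqrt{41}}{41}, and B = 2 - A = 1 - \frac{9 \sqrt{41}}{41}.
So b(n) = \left(1 + \frac{9 \sqrt{41}}{41}\right)\left(- \frac{3}{2} + \frac{\sqrt{41}}{2}\right)^n + \left(1 - \frac{9 \sqrt{41}}{41}\right)\left(- \frac{\sqrt{41}}{2} - \frac{3}{2}\right)^n.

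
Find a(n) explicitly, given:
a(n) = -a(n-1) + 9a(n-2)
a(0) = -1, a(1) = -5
Characteristic equation: x² + x - 9 = 0.
Discriminant Δ = (-1)² + 4·(9) = 37.
Roots r₁,₂ = (-1 ± √37)/2, so r₁ = - \frac{1}{2} + \frac{\sqrt{37}}{2}, r₂ = - \frac{\sqrt{37}}{2} - \frac{1}{2}.
General solution: a(n) = A·r₁^n + B·r₂^n.
From the initial conditions, A + B = -1 and r₁A + r₂B = -5.
Since r₁ - r₂ = √37: A = (-5 - (-1)r₂)/√37 = - \frac{11 \sqrt{37}}{74} - \frac{1}{2}, and B = -1 - A = - \frac{1}{2} + \frac{11 \sqrt{37}}{74}.
So a(n) = \left(- \frac{11 \sqrt{37}}{74} - \frac{1}{2}\right)\left(- \frac{1}{2} + \frac{\sqrt{37}}{2}\right)^n + \left(- \frac{1}{2} + \frac{11 \sqrt{37}}{74}\right)\left(- \frac{\sqrt{37}}{2} - \frac{1}{2}\right)^n.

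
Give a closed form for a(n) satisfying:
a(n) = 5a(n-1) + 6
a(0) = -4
First-order linear non-homogeneous.
Homogeneous solution: a_h(n) = A·(5)^n.
Try constant particular solution a_p = K: K = 5K + 6 ⇒ K = - \frac{3}{2}.
General: a(n) = A·(5)^n - \frac{3}{2}.
Apply a(0) = -4: A - \frac{3}{2} = -4 ⇒ A = - \frac{5}{2}.
So a(n) = - \frac{5 \cdot 5^{n}}{2} - \frac{3}{2}.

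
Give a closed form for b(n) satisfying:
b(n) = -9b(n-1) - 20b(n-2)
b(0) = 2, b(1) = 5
Characteristic equation: x² + 9x + 20 = 0, which factors as (x - (-4))(x - (-5)) = 0.
Roots r₁ = -4, r₂ = -5 (distinct).
General solution: b(n) = A·(-4)^n + B·(-5)^n.
From b(0) = 2: A + B = 2.
From b(1) = 5: -4A - 5B = 5.
Solving: A = 15, B = -13.
So b(n) = 15 \left(-4\right)^{n} - 13 \left(-5\right)^{n}.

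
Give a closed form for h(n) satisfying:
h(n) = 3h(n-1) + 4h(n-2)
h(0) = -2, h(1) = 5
Characteristic equation: x² - 3x - 4 = 0, which factors as (x - (-1))(x - (4)) = 0.
Roots r₁ = -1, r₂ = 4 (distinct).
General solution: h(n) = A·(-1)^n + B·(4)^n.
From h(0) = -2: A + B = -2.
From h(1) = 5: -A + 4B = 5.
Solving: A = - \frac{13}{5}, B = \frac{3}{5}.
So h(n) = - \frac{13 \left(-1\right)^{n}}{5} + \frac{3 \cdot 4^{n}}{5}.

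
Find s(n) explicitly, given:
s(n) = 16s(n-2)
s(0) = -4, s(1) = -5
Characteristic equation: x² - 16 = 0, which factors as (x - (-4))(x - (4)) = 0.
Roots r₁ = -4, r₂ = 4 (distinct).
General solution: s(n) = A·(-4)^n + B·(4)^n.
From s(0) = -4: A + B = -4.
From s(1) = -5: -4A + 4B = -5.
Solving: A = - \frac{11}{8}, B = - \frac{21}{8}.
So s(n) = - \frac{11 \left(-4\right)^{n}}{8} - \frac{21 \cdot 4^{n}}{8}.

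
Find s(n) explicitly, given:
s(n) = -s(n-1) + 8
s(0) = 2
First-order linear non-homogeneous.
Homogeneous solution: s_h(n) = A·(-1)^n.
Try constant particular solution s_p = K: K = -K + 8 ⇒ K = 4.
General: s(n) = A·(-1)^n + 4.
Apply s(0) = 2: A + 4 = 2 ⇒ A = -2.
So s(n) = 4 - 2 \left(-1\right)^{n}.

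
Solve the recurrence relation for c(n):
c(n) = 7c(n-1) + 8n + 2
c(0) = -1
First-order linear with linear forcing.
Homogeneous solution: c_h(n) = A·(7)^n.
Try particular c_p(n) = pn + q. Substituting:
  pn + q = 7(p(n-1) + q) + 8n + 2.
Matching the n-coefficient: p = 7p + 8 ⇒ p = - \frac{4}{3}.
Matching constants: q = -7p + 7q + 2 ⇒ q = - \frac{17}{9}.
General: c(n) = A·(7)^n - \frac{4 n}{3} - \frac{17}{9}.
Apply c(0) = -1: A - \frac{17}{9} = -1 ⇒ A = \frac{8}{9}.
So c(n) = \frac{8 \cdot 7^{n}}{9} - \frac{4 n}{3} - \frac{17}{9}.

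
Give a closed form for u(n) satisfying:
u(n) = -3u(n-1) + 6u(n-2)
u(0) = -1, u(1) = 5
Characteristic equation: x² + 3x - 6 = 0.
Discriminant Δ = (-3)² + 4·(6) = 33.
Roots r₁,₂ = (-3 ± √33)/2, so r₁ = - \frac{3}{2} + \frac{\sqrt{33}}{2}, r₂ = - \frac{\sqrt{33}}{2} - \frac{3}{2}.
General solution: u(n) = A·r₁^n + B·r₂^n.
From the initial conditions, A + B = -1 and r₁A + r₂B = 5.
Since r₁ - r₂ = √33: A = (5 - (-1)r₂)/√33 = - \frac{1}{2} + \frac{7 \sqrt{33}}{66}, and B = -1 - A = - \frac{7 \sqrt{33}}{66} - \frac{1}{2}.
So u(n) = \left(- \frac{1}{2} + \frac{7 \sqrt{33}}{66}\right)\left(- \frac{3}{2} + \frac{\sqrt{33}}{2}\right)^n + \left(- \frac{7 \sqrt{33}}{66} - \frac{1}{2}\right)\left(- \frac{\sqrt{33}}{2} - \frac{3}{2}\right)^n.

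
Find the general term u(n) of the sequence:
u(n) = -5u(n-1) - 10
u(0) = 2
First-order linear non-homogeneous.
Homogeneous solution: u_h(n) = A·(-5)^n.
Try constant particular solution u_p = K: K = -5K - 10 ⇒ K = - \frac{5}{3}.
General: u(n) = A·(-5)^n - \frac{5}{3}.
Apply u(0) = 2: A - \frac{5}{3} = 2 ⇒ A = \frac{11}{3}.
So u(n) = \frac{11 \left(-5\right)^{n}}{3} - \frac{5}{3}.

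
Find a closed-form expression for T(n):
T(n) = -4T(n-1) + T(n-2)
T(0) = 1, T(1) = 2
Characteristic equation: x² + 4x - 1 = 0.
Discriminant Δ = (-4)² + 4·(1) = 20.
Roots r₁,₂ = (-4 ± √20)/2, so r₁ = -2 + \sqrt{5}, r₂ = - \sqrt{5} - 2.
General solution: T(n) = A·r₁^n + B·r₂^n.
From the initial conditions, A + B = 1 and r₁A + r₂B = 2.
Since r₁ - r₂ = √20: A = (2 - (1)r₂)/√20 = \frac{1}{2} + \frac{2 \sqrt{5}}{5}, and B = 1 - A = \frac{1}{2} - \frac{2 \sqrt{5}}{5}.
So T(n) = \left(\frac{1}{2} + \frac{2 \sqrt{5}}{5}\right)\left(-2 + \sqrt{5}\right)^n + \left(\frac{1}{2} - \frac{2 \sqrt{5}}{5}\right)\left(- \sqrt{5} - 2\right)^n.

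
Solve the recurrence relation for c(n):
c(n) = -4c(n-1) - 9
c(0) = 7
First-order linear non-homogeneous.
Homogeneous solution: c_h(n) = A·(-4)^n.
Try constant particular solution c_p = K: K = -4K - 9 ⇒ K = - \frac{9}{5}.
General: c(n) = A·(-4)^n - \frac{9}{5}.
Apply c(0) = 7: A - \frac{9}{5} = 7 ⇒ A = \frac{44}{5}.
So c(n) = \frac{44 \left(-4\right)^{n}}{5} - \frac{9}{5}.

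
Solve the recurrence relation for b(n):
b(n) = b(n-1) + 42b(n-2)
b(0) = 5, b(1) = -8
Characteristic equation: x² - x - 42 = 0, which factors as (x - (7))(x - (-6)) = 0.
Roots r₁ = 7, r₂ = -6 (distinct).
General solution: b(n) = A·(7)^n + B·(-6)^n.
From b(0) = 5: A + B = 5.
From b(1) = -8: 7A - 6B = -8.
Solving: A = \frac{22}{13}, B = \frac{43}{13}.
So b(n) = \frac{43 \left(-6\right)^{n}}{13} + \frac{22 \cdot 7^{n}}{13}.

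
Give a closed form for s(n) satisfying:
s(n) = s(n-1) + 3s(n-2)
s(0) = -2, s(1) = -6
Characteristic equation: x² - x - 3 = 0.
Discriminant Δ = (1)² + 4·(3) = 13.
Roots r₁,₂ = (1 ± √13)/2, so r₁ = \frac{1}{2} + \frac{\sqrt{13}}{2}, r₂ = \frac{1}{2} - \frac{\sqrt{13}}{2}.
General solution: s(n) = A·r₁^n + B·r₂^n.
From the initial conditions, A + B = -2 and r₁A + r₂B = -6.
Since r₁ - r₂ = √13: A = (-6 - (-2)r₂)/√13 = - \frac{5 \sqrt{13}}{13} - 1, and B = -2 - A = -1 + \frac{5 \sqrt{13}}{13}.
So s(n) = \left(- \frac{5 \sqrt{13}}{13} - 1\right)\left(\frac{1}{2} + \frac{\sqrt{13}}{2}\right)^n + \left(-1 + \frac{5 \sqrt{13}}{13}\right)\left(\frac{1}{2} - \frac{\sqrt{13}}{2}\right)^n.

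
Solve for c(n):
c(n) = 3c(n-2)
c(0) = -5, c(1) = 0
Characteristic equation: x² - 3 = 0.
Discriminant Δ = (0)² + 4·(3) = 12.
Roots r₁,₂ = (0 ± √12)/2, so r₁ = \sqrt{3}, r₂ = - \sqrt{3}.
General solution: c(n) = A·r₁^n + B·r₂^n.
From the initial conditions, A + B = -5 and r₁A + r₂B = 0.
Since r₁ - r₂ = √12: A = (0 - (-5)r₂)/√12 = - \frac{5}{2}, and B = -5 - A = - \frac{5}{2}.
So c(n) = \left(- \frac{5}{2}\right)\left(\sqrt{3}\right)^n + \left(- \frac{5}{2}\right)\left(- \sqrt{3}\right)^n.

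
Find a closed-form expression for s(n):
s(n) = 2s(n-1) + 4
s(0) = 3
First-order linear non-homogeneous.
Homogeneous solution: s_h(n) = A·(2)^n.
Try constant particular solution s_p = K: K = 2K + 4 ⇒ K = -4.
General: s(n) = A·(2)^n - 4.
Apply s(0) = 3: A - 4 = 3 ⇒ A = 7.
So s(n) = 7 \cdot 2^{n} - 4.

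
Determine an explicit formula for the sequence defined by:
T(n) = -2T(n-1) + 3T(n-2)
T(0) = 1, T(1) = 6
Characteristic equation: x² + 2x - 3 = 0, which factors as (x - (1))(x - (-3)) = 0.
Roots r₁ = 1, r₂ = -3 (distinct).
General solution: T(n) = A·(1)^n + B·(-3)^n.
From T(0) = 1: A + B = 1.
From T(1) = 6: A - 3B = 6.
Solving: A = \frac{9}{4}, B = - \frac{5}{4}.
So T(n) = \frac{9}{4} - \frac{5 \left(-3\right)^{n}}{4}.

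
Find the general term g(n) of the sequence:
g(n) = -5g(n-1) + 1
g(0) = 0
First-order linear non-homogeneous.
Homogeneous solution: g_h(n) = A·(-5)^n.
Try constant particular solution g_p = K: K = -5K + 1 ⇒ K = \frac{1}{6}.
General: g(n) = A·(-5)^n + \frac{1}{6}.
Apply g(0) = 0: A + \frac{1}{6} = 0 ⇒ A = - \frac{1}{6}.
So g(n) = \frac{1}{6} - \frac{\left(-5\right)^{n}}{6}.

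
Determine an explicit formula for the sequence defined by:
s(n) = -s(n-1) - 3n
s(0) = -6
First-order linear with linear forcing.
Homogeneous solution: s_h(n) = A·(-1)^n.
Try particular s_p(n) = pn + q. Substituting:
  pn + q = -(p(n-1) + q) - 3n.
Matching the n-coefficient: p = -p - 3 ⇒ p = - \frac{3}{2}.
Matching constants: q = p - q ⇒ q = - \frac{3}{4}.
General: s(n) = A·(-1)^n - \frac{3 n}{2} - \frac{3}{4}.
Apply s(0) = -6: A - \frac{3}{4} = -6 ⇒ A = - \frac{21}{4}.
So s(n) = - \frac{21 \left(-1\right)^{n}}{4} - \frac{3 n}{2} - \frac{3}{4}.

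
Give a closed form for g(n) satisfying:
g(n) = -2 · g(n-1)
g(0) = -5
Pure geometric recurrence with ratio -2.
By induction g(n) = g(0) · (-2)^n = - 5 \left(-2\right)^{n}.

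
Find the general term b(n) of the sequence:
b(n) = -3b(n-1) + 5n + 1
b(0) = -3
First-order linear with linear forcing.
Homogeneous solution: b_h(n) = A·(-3)^n.
Try particular b_p(n) = pn + q. Substituting:
  pn + q = -3(p(n-1) + q) + 5n + 1.
Matching the n-coefficient: p = -3p + 5 ⇒ p = \frac{5}{4}.
Matching constants: q = 3p - 3q + 1 ⇒ q = \frac{19}{16}.
General: b(n) = A·(-3)^n + \frac{5 n}{4} + \frac{19}{16}.
Apply b(0) = -3: A + \frac{19}{16} = -3 ⇒ A = - \frac{67}{16}.
So b(n) = - \frac{67 \left(-3\right)^{n}}{16} + \frac{5 n}{4} + \frac{19}{16}.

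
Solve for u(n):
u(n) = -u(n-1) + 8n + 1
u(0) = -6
First-order linear with linear forcing.
Homogeneous solution: u_h(n) = A·(-1)^n.
Try particular u_p(n) = pn + q. Substituting:
  pn + q = -(p(n-1) + q) + 8n + 1.
Matching the n-coefficient: p = -p + 8 ⇒ p = 4.
Matching constants: q = p - q + 1 ⇒ q = \frac{5}{2}.
General: u(n) = A·(-1)^n + 4 n + \frac{5}{2}.
Apply u(0) = -6: A + \frac{5}{2} = -6 ⇒ A = - \frac{17}{2}.
So u(n) = - \frac{17 \left(-1\right)^{n}}{2} + 4 n + \frac{5}{2}.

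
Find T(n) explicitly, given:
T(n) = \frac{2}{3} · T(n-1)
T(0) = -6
Pure geometric recurrence with ratio \frac{2}{3}.
By induction T(n) = T(0) · (\frac{2}{3})^n = - 6 \left(\frac{2}{3}\right)^{n}.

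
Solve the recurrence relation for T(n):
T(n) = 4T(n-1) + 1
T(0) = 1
First-order linear non-homogeneous.
Homogeneous solution: T_h(n) = A·(4)^n.
Try constant particular solution T_p = K: K = 4K + 1 ⇒ K = - \frac{1}{3}.
General: T(n) = A·(4)^n - \frac{1}{3}.
Apply T(0) = 1: A - \frac{1}{3} = 1 ⇒ A = \frac{4}{3}.
So T(n) = \frac{4 \cdot 4^{n}}{3} - \frac{1}{3}.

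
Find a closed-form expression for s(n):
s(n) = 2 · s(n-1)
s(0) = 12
Pure geometric recurrence with ratio 2.
By induction s(n) = s(0) · (2)^n = 12 \cdot 2^{n}.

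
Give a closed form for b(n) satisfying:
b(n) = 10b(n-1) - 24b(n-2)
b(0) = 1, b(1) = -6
Characteristic equation: x² - 10x + 24 = 0, which factors as (x - (4))(x - (6)) = 0.
Roots r₁ = 4, r₂ = 6 (distinct).
General solution: b(n) = A·(4)^n + B·(6)^n.
From b(0) = 1: A + B = 1.
From b(1) = -6: 4A + 6B = -6.
Solving: A = 6, B = -5.
So b(n) = 6 \cdot 4^{n} - 5 \cdot 6^{n}.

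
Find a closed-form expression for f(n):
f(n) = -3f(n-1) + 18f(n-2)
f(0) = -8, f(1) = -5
Characteristic equation: x² + 3x - 18 = 0, which factors as (x - (3))(x - (-6)) = 0.
Roots r₁ = 3, r₂ = -6 (distinct).
General solution: f(n) = A·(3)^n + B·(-6)^n.
From f(0) = -8: A + B = -8.
From f(1) = -5: 3A - 6B = -5.
Solving: A = - \frac{53}{9}, B = - \frac{19}{9}.
So f(n) = - \frac{19 \left(-6\right)^{n}}{9} - \frac{53 \cdot 3^{n}}{9}.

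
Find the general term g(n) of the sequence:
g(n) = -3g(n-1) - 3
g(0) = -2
First-order linear non-homogeneous.
Homogeneous solution: g_h(n) = A·(-3)^n.
Try constant particular solution g_p = K: K = -3K - 3 ⇒ K = - \frac{3}{4}.
General: g(n) = A·(-3)^n - \frac{3}{4}.
Apply g(0) = -2: A - \frac{3}{4} = -2 ⇒ A = - \frac{5}{4}.
So g(n) = - \frac{5 \left(-3\right)^{n}}{4} - \frac{3}{4}.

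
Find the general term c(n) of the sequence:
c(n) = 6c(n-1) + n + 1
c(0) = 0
First-order linear with linear forcing.
Homogeneous solution: c_h(n) = A·(6)^n.
Try particular c_p(n) = pn + q. Substituting:
  pn + q = 6(p(n-1) + q) + n + 1.
Matching the n-coefficient: p = 6p + 1 ⇒ p = - \frac{1}{5}.
Matching constants: q = -6p + 6q + 1 ⇒ q = - \frac{11}{25}.
General: c(n) = A·(6)^n - \frac{n}{5} - \frac{11}{25}.
Apply c(0) = 0: A - \frac{11}{25} = 0 ⇒ A = \frac{11}{25}.
So c(n) = \frac{11 \cdot 6^{n}}{25} - \frac{n}{5} - \frac{11}{25}.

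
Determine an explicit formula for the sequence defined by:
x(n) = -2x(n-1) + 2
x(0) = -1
First-order linear non-homogeneous.
Homogeneous solution: x_h(n) = A·(-2)^n.
Try constant particular solution x_p = K: K = -2K + 2 ⇒ K = \frac{2}{3}.
General: x(n) = A·(-2)^n + \frac{2}{3}.
Apply x(0) = -1: A + \frac{2}{3} = -1 ⇒ A = - \frac{5}{3}.
So x(n) = \frac{2}{3} - \frac{5 \left(-2\right)^{n}}{3}.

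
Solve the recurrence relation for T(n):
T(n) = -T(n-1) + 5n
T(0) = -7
First-order linear with linear forcing.
Homogeneous solution: T_h(n) = A·(-1)^n.
Try particular T_p(n) = pn + q. Substituting:
  pn + q = -(p(n-1) + q) + 5n.
Matching the n-coefficient: p = -p + 5 ⇒ p = \frac{5}{2}.
Matching constants: q = p - q ⇒ q = \frac{5}{4}.
General: T(n) = A·(-1)^n + \frac{5 n}{2} + \frac{5}{4}.
Apply T(0) = -7: A + \frac{5}{4} = -7 ⇒ A = - \frac{33}{4}.
So T(n) = - \frac{33 \left(-1\right)^{n}}{4} + \frac{5 n}{2} + \frac{5}{4}.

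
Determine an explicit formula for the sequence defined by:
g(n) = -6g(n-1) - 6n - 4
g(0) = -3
First-order linear with linear forcing.
Homogeneous solution: g_h(n) = A·(-6)^n.
Try particular g_p(n) = pn + q. Substituting:
  pn + q = -6(p(n-1) + q) - 6n - 4.
Matching the n-coefficient: p = -6p - 6 ⇒ p = - \frac{6}{7}.
Matching constants: q = 6p - 6q - 4 ⇒ q = - \frac{64}{49}.
General: g(n) = A·(-6)^n - \frac{6 n}{7} - \frac{64}{49}.
Apply g(0) = -3: A - \frac{64}{49} = -3 ⇒ A = - \frac{83}{49}.
So g(n) = - \frac{83 \left(-6\right)^{n}}{49} - \frac{6 n}{7} - \frac{64}{49}.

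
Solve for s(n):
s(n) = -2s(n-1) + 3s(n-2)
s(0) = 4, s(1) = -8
Characteristic equation: x² + 2x - 3 = 0, which factors as (x - (-3))(x - (1)) = 0.
Roots r₁ = -3, r₂ = 1 (distinct).
General solution: s(n) = A·(-3)^n + B·(1)^n.
From s(0) = 4: A + B = 4.
From s(1) = -8: -3A + B = -8.
Solving: A = 3, B = 1.
So s(n) = 3 \left(-3\right)^{n} + 1.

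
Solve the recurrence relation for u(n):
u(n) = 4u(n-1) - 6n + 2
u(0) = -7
First-order linear with linear forcing.
Homogeneous solution: u_h(n) = A·(4)^n.
Try particular u_p(n) = pn + q. Substituting:
  pn + q = 4(p(n-1) + q) - 6n + 2.
Matching the n-coefficient: p = 4p - 6 ⇒ p = 2.
Matching constants: q = -4p + 4q + 2 ⇒ q = 2.
General: u(n) = A·(4)^n + 2 n + 2.
Apply u(0) = -7: A + 2 = -7 ⇒ A = -9.
So u(n) = - 9 \cdot 4^{n} + 2 n + 2.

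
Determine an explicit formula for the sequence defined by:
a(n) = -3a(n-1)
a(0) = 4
This is a homogeneous first-order recurrence with ratio -3.
By induction a(n) = a(0) · (-3)^n = 4 \left(-3\right)^{n}.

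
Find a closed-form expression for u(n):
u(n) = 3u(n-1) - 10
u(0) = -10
First-order linear non-homogeneous.
Homogeneous solution: u_h(n) = A·(3)^n.
Try constant particular solution u_p = K: K = 3K - 10 ⇒ K = 5.
General: u(n) = A·(3)^n + 5.
Apply u(0) = -10: A + 5 = -10 ⇒ A = -15.
So u(n) = 5 - 15 \cdot 3^{n}.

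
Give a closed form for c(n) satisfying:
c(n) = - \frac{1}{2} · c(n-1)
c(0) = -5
Pure geometric recurrence with ratio - \frac{1}{2}.
By induction c(n) = c(0) · (- \frac{1}{2})^n = - 5 \left(- \frac{1}{2}\right)^{n}.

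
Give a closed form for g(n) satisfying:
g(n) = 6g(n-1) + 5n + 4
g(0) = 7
First-order linear with linear forcing.
Homogeneous solution: g_h(n) = A·(6)^n.
Try particular g_p(n) = pn + q. Substituting:
  pn + q = 6(p(n-1) + q) + 5n + 4.
Matching the n-coefficient: p = 6p + 5 ⇒ p = -1.
Matching constants: q = -6p + 6q + 4 ⇒ q = -2.
General: g(n) = A·(6)^n - n - 2.
Apply g(0) = 7: A - 2 = 7 ⇒ A = 9.
So g(n) = 9 \cdot 6^{n} - n - 2.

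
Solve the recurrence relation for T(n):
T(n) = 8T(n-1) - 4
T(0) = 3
First-order linear non-homogeneous.
Homogeneous solution: T_h(n) = A·(8)^n.
Try constant particular solution T_p = K: K = 8K - 4 ⇒ K = \frac{4}{7}.
General: T(n) = A·(8)^n + \frac{4}{7}.
Apply T(0) = 3: A + \frac{4}{7} = 3 ⇒ A = \frac{17}{7}.
So T(n) = \frac{17 \cdot 8^{n}}{7} + \frac{4}{7}.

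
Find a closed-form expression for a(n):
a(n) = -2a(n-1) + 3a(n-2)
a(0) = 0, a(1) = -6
Characteristic equation: x² + 2x - 3 = 0, which factors as (x - (-3))(x - (1)) = 0.
Roots r₁ = -3, r₂ = 1 (distinct).
General solution: a(n) = A·(-3)^n + B·(1)^n.
From a(0) = 0: A + B = 0.
From a(1) = -6: -3A + B = -6.
Solving: A = \frac{3}{2}, B = - \frac{3}{2}.
So a(n) = \frac{3 \left(-3\right)^{n}}{2} - \frac{3}{2}.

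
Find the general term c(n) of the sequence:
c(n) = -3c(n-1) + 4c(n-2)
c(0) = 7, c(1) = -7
Characteristic equation: x² + 3x - 4 = 0, which factors as (x - (1))(x - (-4)) = 0.
Roots r₁ = 1, r₂ = -4 (distinct).
General solution: c(n) = A·(1)^n + B·(-4)^n.
From c(0) = 7: A + B = 7.
From c(1) = -7: A - 4B = -7.
Solving: A = \frac{21}{5}, B = \frac{14}{5}.
So c(n) = \frac{14 \left(-4\right)^{n}}{5} + \frac{21}{5}.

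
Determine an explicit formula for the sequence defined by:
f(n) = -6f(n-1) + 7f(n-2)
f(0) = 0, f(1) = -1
Characteristic equation: x² + 6x - 7 = 0, which factors as (x - (-7))(x - (1)) = 0.
Roots r₁ = -7, r₂ = 1 (distinct).
General solution: f(n) = A·(-7)^n + B·(1)^n.
From f(0) = 0: A + B = 0.
From f(1) = -1: -7A + B = -1.
Solving: A = \frac{1}{8}, B = - \frac{1}{8}.
So f(n) = \frac{\left(-7\right)^{n}}{8} - \frac{1}{8}.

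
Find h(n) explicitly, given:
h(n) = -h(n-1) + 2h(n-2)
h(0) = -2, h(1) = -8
Characteristic equation: x² + x - 2 = 0, which factors as (x - (1))(x - (-2)) = 0.
Roots r₁ = 1, r₂ = -2 (distinct).
General solution: h(n) = A·(1)^n + B·(-2)^n.
From h(0) = -2: A + B = -2.
From h(1) = -8: A - 2B = -8.
Solving: A = -4, B = 2.
So h(n) = 2 \left(-2\right)^{n} - 4.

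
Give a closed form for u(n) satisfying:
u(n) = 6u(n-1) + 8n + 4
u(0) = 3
First-order linear with linear forcing.
Homogeneous solution: u_h(n) = A·(6)^n.
Try particular u_p(n) = pn + q. Substituting:
  pn + q = 6(p(n-1) + q) + 8n + 4.
Matching the n-coefficient: p = 6p + 8 ⇒ p = - \frac{8}{5}.
Matching constants: q = -6p + 6q + 4 ⇒ q = - \frac{68}{25}.
General: u(n) = A·(6)^n - \frac{8 n}{5} - \frac{68}{25}.
Apply u(0) = 3: A - \frac{68}{25} = 3 ⇒ A = \frac{143}{25}.
So u(n) = \frac{143 \cdot 6^{n}}{25} - \frac{8 n}{5} - \frac{68}{25}.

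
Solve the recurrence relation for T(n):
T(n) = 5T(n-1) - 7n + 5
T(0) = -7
First-order linear with linear forcing.
Homogeneous solution: T_h(n) = A·(5)^n.
Try particular T_p(n) = pn + q. Substituting:
  pn + q = 5(p(n-1) + q) - 7n + 5.
Matching the n-coefficient: p = 5p - 7 ⇒ p = \frac{7}{4}.
Matching constants: q = -5p + 5q + 5 ⇒ q = \frac{15}{16}.
General: T(n) = A·(5)^n + \frac{7 n}{4} + \frac{15}{16}.
Apply T(0) = -7: A + \frac{15}{16} = -7 ⇒ A = - \frac{127}{16}.
So T(n) = - \frac{127 \cdot 5^{n}}{16} + \frac{7 n}{4} + \frac{15}{16}.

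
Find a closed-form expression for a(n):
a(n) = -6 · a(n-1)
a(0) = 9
Pure geometric recurrence with ratio -6.
By induction a(n) = a(0) · (-6)^n = 9 \left(-6\right)^{n}.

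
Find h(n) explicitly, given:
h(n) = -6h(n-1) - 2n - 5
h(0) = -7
First-order linear with linear forcing.
Homogeneous solution: h_h(n) = A·(-6)^n.
Try particular h_p(n) = pn + q. Substituting:
  pn + q = -6(p(n-1) + q) - 2n - 5.
Matching the n-coefficient: p = -6p - 2 ⇒ p = - \frac{2}{7}.
Matching constants: q = 6p - 6q - 5 ⇒ q = - \frac{47}{49}.
General: h(n) = A·(-6)^n - \frac{2 n}{7} - \frac{47}{49}.
Apply h(0) = -7: A - \frac{47}{49} = -7 ⇒ A = - \frac{296}{49}.
So h(n) = - \frac{296 \left(-6\right)^{n}}{49} - \frac{2 n}{7} - \frac{47}{49}.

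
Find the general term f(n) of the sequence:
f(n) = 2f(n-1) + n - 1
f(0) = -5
First-order linear with linear forcing.
Homogeneous solution: f_h(n) = A·(2)^n.
Try particular f_p(n) = pn + q. Substituting:
  pn + q = 2(p(n-1) + q) + n - 1.
Matching the n-coefficient: p = 2p + 1 ⇒ p = -1.
Matching constants: q = -2p + 2q - 1 ⇒ q = -1.
General: f(n) = A·(2)^n - n - 1.
Apply f(0) = -5: A - 1 = -5 ⇒ A = -4.
So f(n) = - 4 \cdot 2^{n} - n - 1.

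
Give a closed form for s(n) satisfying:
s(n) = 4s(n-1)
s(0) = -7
This is a homogeneous first-order recurrence with ratio 4.
By induction s(n) = s(0) · (4)^n = - 7 \cdot 4^{n}.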